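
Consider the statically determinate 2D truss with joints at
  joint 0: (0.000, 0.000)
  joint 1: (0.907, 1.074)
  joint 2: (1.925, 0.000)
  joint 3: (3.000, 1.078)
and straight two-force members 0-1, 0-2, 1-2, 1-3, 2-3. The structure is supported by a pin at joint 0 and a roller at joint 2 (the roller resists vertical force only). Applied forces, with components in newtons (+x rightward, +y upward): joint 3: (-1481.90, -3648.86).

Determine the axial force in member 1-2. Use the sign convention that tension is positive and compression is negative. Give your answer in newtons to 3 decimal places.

N=4 nodes, M=5 members, R=3 reactions → 2N=8, M+R=8
member 0 (0-1): L=1.4057, (cx,cy)=(0.6452,0.7640)
member 1 (0-2): L=1.9250, (cx,cy)=(1.0000,0.0000)
member 2 (1-2): L=1.4798, (cx,cy)=(0.6879,-0.7258)
member 3 (1-3): L=2.0930, (cx,cy)=(1.0000,0.0019)
member 4 (2-3): L=1.5224, (cx,cy)=(0.7061,0.7081)
solve A·x = −loads:
  F[0-1] = +1580.8910 N (tension)
  F[0-2] = -2501.9043 N (compression)
  F[1-2] = -1658.4770 N (compression)
  F[1-3] = +2160.9277 N (tension)
  F[2-3] = -5158.9243 N (compression)
  Rx@0 = +1481.9000 N
  Ry@0 = -1207.8111 N
  Ry@2 = +4856.6711 N

-1658.477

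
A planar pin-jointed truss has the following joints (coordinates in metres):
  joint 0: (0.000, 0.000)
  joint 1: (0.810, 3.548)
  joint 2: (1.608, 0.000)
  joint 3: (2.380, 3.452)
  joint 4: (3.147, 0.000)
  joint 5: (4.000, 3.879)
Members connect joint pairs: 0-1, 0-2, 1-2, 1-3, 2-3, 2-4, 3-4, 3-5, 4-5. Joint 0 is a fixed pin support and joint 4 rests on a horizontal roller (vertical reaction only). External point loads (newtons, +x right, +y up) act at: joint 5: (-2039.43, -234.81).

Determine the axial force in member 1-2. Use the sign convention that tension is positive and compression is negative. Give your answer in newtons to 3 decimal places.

2581.936

N=6 nodes, M=9 members, R=3 reactions → 2N=12, M+R=12
member 0 (0-1): L=3.6393, (cx,cy)=(0.2226,0.9749)
member 1 (0-2): L=1.6080, (cx,cy)=(1.0000,0.0000)
member 2 (1-2): L=3.6366, (cx,cy)=(0.2194,-0.9756)
member 3 (1-3): L=1.5729, (cx,cy)=(0.9981,-0.0610)
member 4 (2-3): L=3.5373, (cx,cy)=(0.2182,0.9759)
member 5 (2-4): L=1.5390, (cx,cy)=(1.0000,0.0000)
member 6 (3-4): L=3.5362, (cx,cy)=(0.2169,-0.9762)
member 7 (3-5): L=1.6753, (cx,cy)=(0.9670,0.2549)
member 8 (4-5): L=3.9717, (cx,cy)=(0.2148,0.9767)
solve A·x = −loads:
  F[0-1] = -2513.2008 N (compression)
  F[0-2] = -1480.0641 N (compression)
  F[1-2] = +2581.9359 N (tension)
  F[1-3] = -1128.0325 N (compression)
  F[2-3] = -2581.2319 N (compression)
  F[2-4] = -350.1534 N (compression)
  F[3-4] = +1940.1683 N (tension)
  F[3-5] = -2182.1685 N (compression)
  F[4-5] = +329.0492 N (tension)
  Rx@0 = +2039.4300 N
  Ry@0 = +2450.1608 N
  Ry@4 = -2215.3508 N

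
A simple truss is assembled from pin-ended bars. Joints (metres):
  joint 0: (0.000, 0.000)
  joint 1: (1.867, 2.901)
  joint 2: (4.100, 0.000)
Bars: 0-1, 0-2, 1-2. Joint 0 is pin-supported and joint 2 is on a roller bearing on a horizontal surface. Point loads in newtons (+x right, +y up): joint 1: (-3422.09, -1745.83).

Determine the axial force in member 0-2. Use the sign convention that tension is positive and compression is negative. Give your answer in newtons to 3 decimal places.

N=3 nodes, M=3 members, R=3 reactions → 2N=6, M+R=6
member 0 (0-1): L=3.4499, (cx,cy)=(0.5412,0.8409)
member 1 (0-2): L=4.1000, (cx,cy)=(1.0000,0.0000)
member 2 (1-2): L=3.6609, (cx,cy)=(0.6100,-0.7924)
solve A·x = −loads:
  F[0-1] = -4010.1736 N (compression)
  F[0-2] = -1251.8547 N (compression)
  F[1-2] = +2052.3502 N (tension)
  Rx@0 = +3422.0900 N
  Ry@0 = +3372.1760 N
  Ry@2 = -1626.3460 N

-1251.855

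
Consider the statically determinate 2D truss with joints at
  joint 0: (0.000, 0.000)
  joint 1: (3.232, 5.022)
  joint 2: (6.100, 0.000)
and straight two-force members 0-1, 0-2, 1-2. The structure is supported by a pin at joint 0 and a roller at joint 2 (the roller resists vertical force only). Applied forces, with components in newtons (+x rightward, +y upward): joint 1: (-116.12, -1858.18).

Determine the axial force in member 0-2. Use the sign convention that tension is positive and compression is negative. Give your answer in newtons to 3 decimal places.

N=3 nodes, M=3 members, R=3 reactions → 2N=6, M+R=6
member 0 (0-1): L=5.9721, (cx,cy)=(0.5412,0.8409)
member 1 (0-2): L=6.1000, (cx,cy)=(1.0000,0.0000)
member 2 (1-2): L=5.7832, (cx,cy)=(0.4959,-0.8684)
solve A·x = −loads:
  F[0-1] = -1152.6234 N (compression)
  F[0-2] = +507.6575 N (tension)
  F[1-2] = -1023.6775 N (compression)
  Rx@0 = +116.1200 N
  Ry@0 = +969.2483 N
  Ry@2 = +888.9317 N

507.658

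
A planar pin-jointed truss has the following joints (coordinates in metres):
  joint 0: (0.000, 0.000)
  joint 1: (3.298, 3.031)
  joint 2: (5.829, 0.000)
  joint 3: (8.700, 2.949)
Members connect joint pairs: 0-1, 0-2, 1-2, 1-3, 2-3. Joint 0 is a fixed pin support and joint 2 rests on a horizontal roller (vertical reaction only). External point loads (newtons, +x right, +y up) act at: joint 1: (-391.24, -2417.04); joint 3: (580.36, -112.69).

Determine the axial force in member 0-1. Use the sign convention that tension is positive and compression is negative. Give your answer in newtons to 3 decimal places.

N=4 nodes, M=5 members, R=3 reactions → 2N=8, M+R=8
member 0 (0-1): L=4.4793, (cx,cy)=(0.7363,0.6767)
member 1 (0-2): L=5.8290, (cx,cy)=(1.0000,0.0000)
member 2 (1-2): L=3.9488, (cx,cy)=(0.6410,-0.7676)
member 3 (1-3): L=5.4026, (cx,cy)=(0.9999,-0.0152)
member 4 (2-3): L=4.1157, (cx,cy)=(0.6976,0.7165)
solve A·x = −loads:
  F[0-1] = -1335.6782 N (compression)
  F[0-2] = +1172.5564 N (tension)
  F[1-2] = -1984.8724 N (compression)
  F[1-3] = +680.0983 N (tension)
  F[2-3] = -142.8679 N (compression)
  Rx@0 = -189.1200 N
  Ry@0 = +903.8192 N
  Ry@2 = +1625.9108 N

-1335.678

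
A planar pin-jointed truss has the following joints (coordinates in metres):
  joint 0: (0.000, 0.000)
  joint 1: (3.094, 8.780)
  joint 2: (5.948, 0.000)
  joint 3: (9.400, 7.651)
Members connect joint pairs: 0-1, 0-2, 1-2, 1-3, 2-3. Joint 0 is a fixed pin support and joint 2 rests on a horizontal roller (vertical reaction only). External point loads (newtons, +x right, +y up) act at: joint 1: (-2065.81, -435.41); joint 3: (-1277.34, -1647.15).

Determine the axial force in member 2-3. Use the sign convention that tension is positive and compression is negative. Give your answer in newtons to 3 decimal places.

-1904.120

N=4 nodes, M=5 members, R=3 reactions → 2N=8, M+R=8
member 0 (0-1): L=9.3092, (cx,cy)=(0.3324,0.9432)
member 1 (0-2): L=5.9480, (cx,cy)=(1.0000,0.0000)
member 2 (1-2): L=9.2322, (cx,cy)=(0.3091,-0.9510)
member 3 (1-3): L=6.4063, (cx,cy)=(0.9843,-0.1762)
member 4 (2-3): L=8.3937, (cx,cy)=(0.4113,0.9115)
solve A·x = −loads:
  F[0-1] = -4183.2387 N (compression)
  F[0-2] = -1952.8116 N (compression)
  F[1-2] = +3783.8520 N (tension)
  F[1-3] = -502.1085 N (compression)
  F[2-3] = -1904.1195 N (compression)
  Rx@0 = +3343.1500 N
  Ry@0 = +3945.4335 N
  Ry@2 = -1862.8735 N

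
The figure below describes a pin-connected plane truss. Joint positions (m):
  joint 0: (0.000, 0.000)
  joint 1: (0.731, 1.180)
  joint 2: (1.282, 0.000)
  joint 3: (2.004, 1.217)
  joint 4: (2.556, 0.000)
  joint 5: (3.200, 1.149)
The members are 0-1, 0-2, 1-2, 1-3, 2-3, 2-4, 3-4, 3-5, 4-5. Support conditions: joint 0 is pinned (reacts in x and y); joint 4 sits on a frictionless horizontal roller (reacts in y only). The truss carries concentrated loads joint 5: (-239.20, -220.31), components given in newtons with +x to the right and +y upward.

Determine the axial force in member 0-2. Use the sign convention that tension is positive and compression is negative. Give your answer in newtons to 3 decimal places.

N=6 nodes, M=9 members, R=3 reactions → 2N=12, M+R=12
member 0 (0-1): L=1.3881, (cx,cy)=(0.5266,0.8501)
member 1 (0-2): L=1.2820, (cx,cy)=(1.0000,0.0000)
member 2 (1-2): L=1.3023, (cx,cy)=(0.4231,-0.9061)
member 3 (1-3): L=1.2735, (cx,cy)=(0.9996,0.0291)
member 4 (2-3): L=1.4151, (cx,cy)=(0.5102,0.8600)
member 5 (2-4): L=1.2740, (cx,cy)=(1.0000,0.0000)
member 6 (3-4): L=1.3363, (cx,cy)=(0.4131,-0.9107)
member 7 (3-5): L=1.1979, (cx,cy)=(0.9984,-0.0568)
member 8 (4-5): L=1.3172, (cx,cy)=(0.4889,0.8723)
solve A·x = −loads:
  F[0-1] = -61.1922 N (compression)
  F[0-2] = -206.9745 N (compression)
  F[1-2] = +55.6224 N (tension)
  F[1-3] = -55.7826 N (compression)
  F[2-3] = -58.6004 N (compression)
  F[2-4] = -153.5414 N (compression)
  F[3-4] = +64.1215 N (tension)
  F[3-5] = -112.3264 N (compression)
  F[4-5] = -259.8644 N (compression)
  Rx@0 = +239.2000 N
  Ry@0 = +52.0192 N
  Ry@4 = +168.2908 N

-206.975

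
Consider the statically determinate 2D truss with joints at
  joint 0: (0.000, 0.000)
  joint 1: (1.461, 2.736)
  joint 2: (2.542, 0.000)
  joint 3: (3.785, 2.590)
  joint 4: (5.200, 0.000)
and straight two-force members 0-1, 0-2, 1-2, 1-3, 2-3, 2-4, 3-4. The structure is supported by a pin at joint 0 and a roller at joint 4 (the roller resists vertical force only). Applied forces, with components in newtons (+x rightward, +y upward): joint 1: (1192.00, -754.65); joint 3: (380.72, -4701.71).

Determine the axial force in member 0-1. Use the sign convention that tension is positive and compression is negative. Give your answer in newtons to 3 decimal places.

-1139.568

N=5 nodes, M=7 members, R=3 reactions → 2N=10, M+R=10
member 0 (0-1): L=3.1016, (cx,cy)=(0.4710,0.8821)
member 1 (0-2): L=2.5420, (cx,cy)=(1.0000,0.0000)
member 2 (1-2): L=2.9418, (cx,cy)=(0.3675,-0.9300)
member 3 (1-3): L=2.3286, (cx,cy)=(0.9980,-0.0627)
member 4 (2-3): L=2.8728, (cx,cy)=(0.4327,0.9016)
member 5 (2-4): L=2.6580, (cx,cy)=(1.0000,0.0000)
member 6 (3-4): L=2.9513, (cx,cy)=(0.4794,-0.8776)
solve A·x = −loads:
  F[0-1] = -1139.5684 N (compression)
  F[0-2] = +2109.5023 N (tension)
  F[1-2] = +396.0328 N (tension)
  F[1-3] = -1878.0037 N (compression)
  F[2-3] = -408.5473 N (compression)
  F[2-4] = +2431.7967 N (tension)
  F[3-4] = -5072.1024 N (compression)
  Rx@0 = -1572.7200 N
  Ry@0 = +1005.2268 N
  Ry@4 = +4451.1332 N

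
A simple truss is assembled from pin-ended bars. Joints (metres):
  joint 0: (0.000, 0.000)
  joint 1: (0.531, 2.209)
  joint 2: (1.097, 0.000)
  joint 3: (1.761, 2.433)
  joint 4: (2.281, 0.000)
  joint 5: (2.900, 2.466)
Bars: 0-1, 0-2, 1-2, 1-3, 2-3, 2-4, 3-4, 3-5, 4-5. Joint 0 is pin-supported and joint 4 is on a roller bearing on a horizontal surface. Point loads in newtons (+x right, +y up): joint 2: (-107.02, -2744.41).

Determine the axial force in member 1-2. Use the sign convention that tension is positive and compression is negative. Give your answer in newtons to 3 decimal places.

1343.494

N=6 nodes, M=9 members, R=3 reactions → 2N=12, M+R=12
member 0 (0-1): L=2.2719, (cx,cy)=(0.2337,0.9723)
member 1 (0-2): L=1.0970, (cx,cy)=(1.0000,0.0000)
member 2 (1-2): L=2.2804, (cx,cy)=(0.2482,-0.9687)
member 3 (1-3): L=1.2502, (cx,cy)=(0.9838,0.1792)
member 4 (2-3): L=2.5220, (cx,cy)=(0.2633,0.9647)
member 5 (2-4): L=1.1840, (cx,cy)=(1.0000,0.0000)
member 6 (3-4): L=2.4879, (cx,cy)=(0.2090,-0.9779)
member 7 (3-5): L=1.1395, (cx,cy)=(0.9996,0.0290)
member 8 (4-5): L=2.5425, (cx,cy)=(0.2435,0.9699)
solve A·x = −loads:
  F[0-1] = -1465.1215 N (compression)
  F[0-2] = +235.4119 N (tension)
  F[1-2] = +1343.4943 N (tension)
  F[1-3] = -687.0127 N (compression)
  F[2-3] = +1495.7298 N (tension)
  F[2-4] = +282.0925 N (tension)
  F[3-4] = -1349.6764 N (compression)
  F[3-5] = -0.0000 N (compression)
  F[4-5] = -0.0000 N (compression)
  Rx@0 = +107.0200 N
  Ry@0 = +1424.5425 N
  Ry@4 = +1319.8675 N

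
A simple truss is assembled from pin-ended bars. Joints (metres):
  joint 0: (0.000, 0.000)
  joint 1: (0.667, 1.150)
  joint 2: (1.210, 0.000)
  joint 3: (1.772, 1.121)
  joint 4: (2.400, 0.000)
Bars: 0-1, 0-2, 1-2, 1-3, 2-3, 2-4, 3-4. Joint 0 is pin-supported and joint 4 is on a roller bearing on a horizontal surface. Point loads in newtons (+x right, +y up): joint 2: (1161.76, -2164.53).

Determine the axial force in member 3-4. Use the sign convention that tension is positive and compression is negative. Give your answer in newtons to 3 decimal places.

-1250.861

N=5 nodes, M=7 members, R=3 reactions → 2N=10, M+R=10
member 0 (0-1): L=1.3294, (cx,cy)=(0.5017,0.8650)
member 1 (0-2): L=1.2100, (cx,cy)=(1.0000,0.0000)
member 2 (1-2): L=1.2718, (cx,cy)=(0.4270,-0.9043)
member 3 (1-3): L=1.1054, (cx,cy)=(0.9997,-0.0262)
member 4 (2-3): L=1.2540, (cx,cy)=(0.4482,0.8939)
member 5 (2-4): L=1.1900, (cx,cy)=(1.0000,0.0000)
member 6 (3-4): L=1.2849, (cx,cy)=(0.4887,-0.8724)
solve A·x = −loads:
  F[0-1] = -1240.7022 N (compression)
  F[0-2] = +1784.2428 N (tension)
  F[1-2] = +1220.0556 N (tension)
  F[1-3] = -1143.8043 N (compression)
  F[2-3] = +1187.1782 N (tension)
  F[2-4] = +611.3526 N (tension)
  F[3-4] = -1250.8607 N (compression)
  Rx@0 = -1161.7600 N
  Ry@0 = +1073.2461 N
  Ry@4 = +1091.2839 N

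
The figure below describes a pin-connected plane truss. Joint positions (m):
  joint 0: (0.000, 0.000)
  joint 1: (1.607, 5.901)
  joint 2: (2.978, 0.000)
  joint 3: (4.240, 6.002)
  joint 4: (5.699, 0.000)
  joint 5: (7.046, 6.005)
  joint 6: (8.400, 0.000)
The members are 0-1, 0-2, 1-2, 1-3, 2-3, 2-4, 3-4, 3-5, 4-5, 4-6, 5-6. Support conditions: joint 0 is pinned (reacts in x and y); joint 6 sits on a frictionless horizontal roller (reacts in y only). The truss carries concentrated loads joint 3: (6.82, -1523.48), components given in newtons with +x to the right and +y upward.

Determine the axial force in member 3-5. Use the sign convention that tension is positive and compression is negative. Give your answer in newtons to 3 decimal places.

N=7 nodes, M=11 members, R=3 reactions → 2N=14, M+R=14
member 0 (0-1): L=6.1159, (cx,cy)=(0.2628,0.9649)
member 1 (0-2): L=2.9780, (cx,cy)=(1.0000,0.0000)
member 2 (1-2): L=6.0582, (cx,cy)=(0.2263,-0.9741)
member 3 (1-3): L=2.6349, (cx,cy)=(0.9993,0.0383)
member 4 (2-3): L=6.1332, (cx,cy)=(0.2058,0.9786)
member 5 (2-4): L=2.7210, (cx,cy)=(1.0000,0.0000)
member 6 (3-4): L=6.1768, (cx,cy)=(0.2362,-0.9717)
member 7 (3-5): L=2.8060, (cx,cy)=(1.0000,0.0011)
member 8 (4-5): L=6.1542, (cx,cy)=(0.2189,0.9758)
member 9 (4-6): L=2.7010, (cx,cy)=(1.0000,0.0000)
member 10 (5-6): L=6.1558, (cx,cy)=(0.2200,-0.9755)
solve A·x = −loads:
  F[0-1] = -776.9115 N (compression)
  F[0-2] = +210.9595 N (tension)
  F[1-2] = +754.8118 N (tension)
  F[1-3] = -375.2336 N (compression)
  F[2-3] = -751.3059 N (compression)
  F[2-4] = +536.3695 N (tension)
  F[3-4] = -796.7868 N (compression)
  F[3-5] = -348.1631 N (compression)
  F[4-5] = +793.4794 N (tension)
  F[4-6] = +174.4907 N (tension)
  F[5-6] = -793.2958 N (compression)
  Rx@0 = -6.8200 N
  Ry@0 = +749.6123 N
  Ry@6 = +773.8677 N

-348.163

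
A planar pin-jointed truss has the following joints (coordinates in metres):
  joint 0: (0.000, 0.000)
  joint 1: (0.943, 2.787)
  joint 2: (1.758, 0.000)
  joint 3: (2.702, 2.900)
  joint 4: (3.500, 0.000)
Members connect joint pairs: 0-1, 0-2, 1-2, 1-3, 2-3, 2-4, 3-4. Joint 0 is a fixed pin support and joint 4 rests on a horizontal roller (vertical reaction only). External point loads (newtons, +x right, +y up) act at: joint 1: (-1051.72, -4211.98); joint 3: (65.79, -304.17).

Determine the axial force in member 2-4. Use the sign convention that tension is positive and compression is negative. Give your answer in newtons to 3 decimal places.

N=5 nodes, M=7 members, R=3 reactions → 2N=10, M+R=10
member 0 (0-1): L=2.9422, (cx,cy)=(0.3205,0.9472)
member 1 (0-2): L=1.7580, (cx,cy)=(1.0000,0.0000)
member 2 (1-2): L=2.9037, (cx,cy)=(0.2807,-0.9598)
member 3 (1-3): L=1.7626, (cx,cy)=(0.9979,0.0641)
member 4 (2-3): L=3.0498, (cx,cy)=(0.3095,0.9509)
member 5 (2-4): L=1.7420, (cx,cy)=(1.0000,0.0000)
member 6 (3-4): L=3.0078, (cx,cy)=(0.2653,-0.9642)
solve A·x = −loads:
  F[0-1] = -4148.2997 N (compression)
  F[0-2] = +343.6293 N (tension)
  F[1-2] = -307.1767 N (compression)
  F[1-3] = -192.0176 N (compression)
  F[2-3] = +310.0562 N (tension)
  F[2-4] = +161.4407 N (tension)
  F[3-4] = -608.4958 N (compression)
  Rx@0 = +985.9300 N
  Ry@0 = +3929.4609 N
  Ry@4 = +586.6891 N

161.441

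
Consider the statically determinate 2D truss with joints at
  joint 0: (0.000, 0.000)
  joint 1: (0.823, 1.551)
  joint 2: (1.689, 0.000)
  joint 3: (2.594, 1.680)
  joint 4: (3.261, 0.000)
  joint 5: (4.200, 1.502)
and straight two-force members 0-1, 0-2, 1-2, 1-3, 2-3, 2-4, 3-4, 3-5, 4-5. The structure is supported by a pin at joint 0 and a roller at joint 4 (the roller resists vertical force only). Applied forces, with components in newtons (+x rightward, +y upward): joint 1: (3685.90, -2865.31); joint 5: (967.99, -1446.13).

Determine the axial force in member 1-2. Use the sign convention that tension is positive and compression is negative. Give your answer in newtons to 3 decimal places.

-3949.556

N=6 nodes, M=9 members, R=3 reactions → 2N=12, M+R=12
member 0 (0-1): L=1.7558, (cx,cy)=(0.4687,0.8833)
member 1 (0-2): L=1.6890, (cx,cy)=(1.0000,0.0000)
member 2 (1-2): L=1.7764, (cx,cy)=(0.4875,-0.8731)
member 3 (1-3): L=1.7757, (cx,cy)=(0.9974,0.0726)
member 4 (2-3): L=1.9083, (cx,cy)=(0.4743,0.8804)
member 5 (2-4): L=1.5720, (cx,cy)=(1.0000,0.0000)
member 6 (3-4): L=1.8076, (cx,cy)=(0.3690,-0.9294)
member 7 (3-5): L=1.6158, (cx,cy)=(0.9939,-0.1102)
member 8 (4-5): L=1.7714, (cx,cy)=(0.5301,0.8479)
solve A·x = −loads:
  F[0-1] = +535.6696 N (tension)
  F[0-2] = +4402.8083 N (tension)
  F[1-2] = -3949.5555 N (compression)
  F[1-3] = -1513.3856 N (compression)
  F[2-3] = +3916.9534 N (tension)
  F[2-4] = +619.7378 N (tension)
  F[3-4] = -3800.7637 N (compression)
  F[3-5] = +1761.4730 N (tension)
  F[4-5] = -1476.6305 N (compression)
  Rx@0 = -4653.8900 N
  Ry@0 = -473.1807 N
  Ry@4 = +4784.6207 N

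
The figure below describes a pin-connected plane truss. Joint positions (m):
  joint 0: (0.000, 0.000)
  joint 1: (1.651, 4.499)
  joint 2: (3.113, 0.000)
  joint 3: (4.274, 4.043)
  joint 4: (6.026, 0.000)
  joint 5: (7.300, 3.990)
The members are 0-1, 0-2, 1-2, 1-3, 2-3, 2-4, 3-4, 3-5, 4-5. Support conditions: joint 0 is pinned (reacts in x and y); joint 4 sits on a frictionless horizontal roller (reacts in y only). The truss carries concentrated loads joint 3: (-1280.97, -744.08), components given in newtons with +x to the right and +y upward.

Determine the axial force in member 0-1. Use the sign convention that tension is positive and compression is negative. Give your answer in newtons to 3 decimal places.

-1145.918

N=6 nodes, M=9 members, R=3 reactions → 2N=12, M+R=12
member 0 (0-1): L=4.7924, (cx,cy)=(0.3445,0.9388)
member 1 (0-2): L=3.1130, (cx,cy)=(1.0000,0.0000)
member 2 (1-2): L=4.7306, (cx,cy)=(0.3091,-0.9510)
member 3 (1-3): L=2.6623, (cx,cy)=(0.9852,-0.1713)
member 4 (2-3): L=4.2064, (cx,cy)=(0.2760,0.9612)
member 5 (2-4): L=2.9130, (cx,cy)=(1.0000,0.0000)
member 6 (3-4): L=4.4063, (cx,cy)=(0.3976,-0.9176)
member 7 (3-5): L=3.0265, (cx,cy)=(0.9998,-0.0175)
member 8 (4-5): L=4.1885, (cx,cy)=(0.3042,0.9526)
solve A·x = −loads:
  F[0-1] = -1145.9184 N (compression)
  F[0-2] = -886.1942 N (compression)
  F[1-2] = +1275.3578 N (tension)
  F[1-3] = -800.7615 N (compression)
  F[2-3] = -1261.9424 N (compression)
  F[2-4] = -143.7351 N (compression)
  F[3-4] = +361.4941 N (tension)
  F[3-5] = -0.0000 N (tension)
  F[4-5] = -0.0000 N (tension)
  Rx@0 = +1280.9700 N
  Ry@0 = +1075.7700 N
  Ry@4 = -331.6900 N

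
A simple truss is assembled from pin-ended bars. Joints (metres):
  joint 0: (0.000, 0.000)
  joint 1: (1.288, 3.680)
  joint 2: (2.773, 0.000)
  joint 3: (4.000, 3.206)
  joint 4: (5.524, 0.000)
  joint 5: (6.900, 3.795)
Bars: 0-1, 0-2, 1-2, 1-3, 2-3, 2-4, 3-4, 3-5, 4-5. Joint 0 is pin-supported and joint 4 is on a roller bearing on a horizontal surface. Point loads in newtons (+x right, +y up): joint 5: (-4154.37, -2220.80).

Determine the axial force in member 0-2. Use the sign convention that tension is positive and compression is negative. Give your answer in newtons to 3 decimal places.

-3349.065

N=6 nodes, M=9 members, R=3 reactions → 2N=12, M+R=12
member 0 (0-1): L=3.8989, (cx,cy)=(0.3304,0.9439)
member 1 (0-2): L=2.7730, (cx,cy)=(1.0000,0.0000)
member 2 (1-2): L=3.9683, (cx,cy)=(0.3742,-0.9273)
member 3 (1-3): L=2.7531, (cx,cy)=(0.9851,-0.1722)
member 4 (2-3): L=3.4328, (cx,cy)=(0.3574,0.9339)
member 5 (2-4): L=2.7510, (cx,cy)=(1.0000,0.0000)
member 6 (3-4): L=3.5498, (cx,cy)=(0.4293,-0.9032)
member 7 (3-5): L=2.9592, (cx,cy)=(0.9800,0.1990)
member 8 (4-5): L=4.0368, (cx,cy)=(0.3409,0.9401)
solve A·x = −loads:
  F[0-1] = -2437.7295 N (compression)
  F[0-2] = -3349.0650 N (compression)
  F[1-2] = +2832.7105 N (tension)
  F[1-3] = -1893.6187 N (compression)
  F[2-3] = -2812.7082 N (compression)
  F[2-4] = -1283.6634 N (compression)
  F[3-4] = +1734.5620 N (tension)
  F[3-5] = -3689.2064 N (compression)
  F[4-5] = -1581.1976 N (compression)
  Rx@0 = +4154.3700 N
  Ry@0 = +2300.8714 N
  Ry@4 = -80.0714 N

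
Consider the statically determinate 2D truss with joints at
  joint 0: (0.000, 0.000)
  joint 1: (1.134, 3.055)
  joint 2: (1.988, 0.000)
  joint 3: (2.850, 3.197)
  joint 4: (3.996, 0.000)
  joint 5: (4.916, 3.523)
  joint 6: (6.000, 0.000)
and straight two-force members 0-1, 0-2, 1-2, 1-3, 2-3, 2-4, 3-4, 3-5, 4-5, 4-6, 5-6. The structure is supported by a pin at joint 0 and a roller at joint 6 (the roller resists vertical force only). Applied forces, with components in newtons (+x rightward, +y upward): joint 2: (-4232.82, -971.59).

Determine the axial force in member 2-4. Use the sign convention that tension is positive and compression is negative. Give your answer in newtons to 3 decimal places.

N=7 nodes, M=11 members, R=3 reactions → 2N=14, M+R=14
member 0 (0-1): L=3.2587, (cx,cy)=(0.3480,0.9375)
member 1 (0-2): L=1.9880, (cx,cy)=(1.0000,0.0000)
member 2 (1-2): L=3.1721, (cx,cy)=(0.2692,-0.9631)
member 3 (1-3): L=1.7219, (cx,cy)=(0.9966,0.0825)
member 4 (2-3): L=3.3112, (cx,cy)=(0.2603,0.9655)
member 5 (2-4): L=2.0080, (cx,cy)=(1.0000,0.0000)
member 6 (3-4): L=3.3962, (cx,cy)=(0.3374,-0.9413)
member 7 (3-5): L=2.0916, (cx,cy)=(0.9878,0.1559)
member 8 (4-5): L=3.6411, (cx,cy)=(0.2527,0.9676)
member 9 (4-6): L=2.0040, (cx,cy)=(1.0000,0.0000)
member 10 (5-6): L=3.6860, (cx,cy)=(0.2941,-0.9558)
solve A·x = −loads:
  F[0-1] = -692.9835 N (compression)
  F[0-2] = -3991.6660 N (compression)
  F[1-2] = +639.0723 N (tension)
  F[1-3] = -414.6178 N (compression)
  F[2-3] = +368.8306 N (tension)
  F[2-4] = +317.1875 N (tension)
  F[3-4] = -373.9921 N (compression)
  F[3-5] = -193.3519 N (compression)
  F[4-5] = +363.8631 N (tension)
  F[4-6] = +99.0524 N (tension)
  F[5-6] = -336.8144 N (compression)
  Rx@0 = +4232.8200 N
  Ry@0 = +649.6698 N
  Ry@6 = +321.9202 N

317.188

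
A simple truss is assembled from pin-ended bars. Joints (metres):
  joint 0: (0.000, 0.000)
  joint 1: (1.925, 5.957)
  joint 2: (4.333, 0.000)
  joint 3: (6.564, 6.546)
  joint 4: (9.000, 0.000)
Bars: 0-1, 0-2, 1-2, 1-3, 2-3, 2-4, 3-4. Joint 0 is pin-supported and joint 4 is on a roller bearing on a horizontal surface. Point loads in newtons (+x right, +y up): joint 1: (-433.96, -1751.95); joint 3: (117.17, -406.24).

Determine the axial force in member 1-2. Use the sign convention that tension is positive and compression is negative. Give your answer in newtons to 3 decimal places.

-78.961

N=5 nodes, M=7 members, R=3 reactions → 2N=10, M+R=10
member 0 (0-1): L=6.2603, (cx,cy)=(0.3075,0.9516)
member 1 (0-2): L=4.3330, (cx,cy)=(1.0000,0.0000)
member 2 (1-2): L=6.4253, (cx,cy)=(0.3748,-0.9271)
member 3 (1-3): L=4.6762, (cx,cy)=(0.9920,0.1260)
member 4 (2-3): L=6.9157, (cx,cy)=(0.3226,0.9465)
member 5 (2-4): L=4.6670, (cx,cy)=(1.0000,0.0000)
member 6 (3-4): L=6.9846, (cx,cy)=(0.3488,-0.9372)
solve A·x = −loads:
  F[0-1] = -1775.2025 N (compression)
  F[0-2] = +229.0720 N (tension)
  F[1-2] = -78.9608 N (compression)
  F[1-3] = -82.9707 N (compression)
  F[2-3] = +77.3409 N (tension)
  F[2-4] = +174.5299 N (tension)
  F[3-4] = -500.4172 N (compression)
  Rx@0 = +316.7900 N
  Ry@0 = +1689.1946 N
  Ry@4 = +468.9954 N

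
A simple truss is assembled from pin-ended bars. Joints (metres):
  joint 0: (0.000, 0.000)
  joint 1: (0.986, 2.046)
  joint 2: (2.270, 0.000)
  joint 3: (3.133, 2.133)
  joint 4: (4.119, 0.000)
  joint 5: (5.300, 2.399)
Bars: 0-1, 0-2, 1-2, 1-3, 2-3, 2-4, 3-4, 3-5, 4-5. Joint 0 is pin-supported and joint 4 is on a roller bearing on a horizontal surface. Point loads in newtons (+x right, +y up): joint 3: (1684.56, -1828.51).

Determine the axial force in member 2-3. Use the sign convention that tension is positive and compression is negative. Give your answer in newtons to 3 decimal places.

N=6 nodes, M=9 members, R=3 reactions → 2N=12, M+R=12
member 0 (0-1): L=2.2712, (cx,cy)=(0.4341,0.9008)
member 1 (0-2): L=2.2700, (cx,cy)=(1.0000,0.0000)
member 2 (1-2): L=2.4155, (cx,cy)=(0.5316,-0.8470)
member 3 (1-3): L=2.1488, (cx,cy)=(0.9992,0.0405)
member 4 (2-3): L=2.3010, (cx,cy)=(0.3751,0.9270)
member 5 (2-4): L=1.8490, (cx,cy)=(1.0000,0.0000)
member 6 (3-4): L=2.3499, (cx,cy)=(0.4196,-0.9077)
member 7 (3-5): L=2.1833, (cx,cy)=(0.9926,0.1218)
member 8 (4-5): L=2.6739, (cx,cy)=(0.4417,0.8972)
solve A·x = −loads:
  F[0-1] = +482.4712 N (tension)
  F[0-2] = +1475.1032 N (tension)
  F[1-2] = -490.6352 N (compression)
  F[1-3] = +470.6453 N (tension)
  F[2-3] = +448.3037 N (tension)
  F[2-4] = +1046.1601 N (tension)
  F[3-4] = -2493.2448 N (compression)
  F[3-5] = +0.0000 N (tension)
  F[4-5] = +0.0000 N (tension)
  Rx@0 = -1684.5600 N
  Ry@0 = -434.6336 N
  Ry@4 = +2263.1436 N

448.304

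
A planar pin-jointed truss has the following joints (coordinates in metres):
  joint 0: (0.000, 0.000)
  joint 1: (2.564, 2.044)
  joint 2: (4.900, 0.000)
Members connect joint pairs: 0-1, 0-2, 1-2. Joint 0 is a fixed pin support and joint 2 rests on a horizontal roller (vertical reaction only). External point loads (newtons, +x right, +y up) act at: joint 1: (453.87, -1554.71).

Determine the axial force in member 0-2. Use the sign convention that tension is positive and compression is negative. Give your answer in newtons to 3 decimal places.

N=3 nodes, M=3 members, R=3 reactions → 2N=6, M+R=6
member 0 (0-1): L=3.2790, (cx,cy)=(0.7819,0.6234)
member 1 (0-2): L=4.9000, (cx,cy)=(1.0000,0.0000)
member 2 (1-2): L=3.1040, (cx,cy)=(0.7526,-0.6585)
solve A·x = −loads:
  F[0-1] = -885.2987 N (compression)
  F[0-2] = +1146.1194 N (tension)
  F[1-2] = -1522.9270 N (compression)
  Rx@0 = -453.8700 N
  Ry@0 = +551.8556 N
  Ry@2 = +1002.8544 N

1146.119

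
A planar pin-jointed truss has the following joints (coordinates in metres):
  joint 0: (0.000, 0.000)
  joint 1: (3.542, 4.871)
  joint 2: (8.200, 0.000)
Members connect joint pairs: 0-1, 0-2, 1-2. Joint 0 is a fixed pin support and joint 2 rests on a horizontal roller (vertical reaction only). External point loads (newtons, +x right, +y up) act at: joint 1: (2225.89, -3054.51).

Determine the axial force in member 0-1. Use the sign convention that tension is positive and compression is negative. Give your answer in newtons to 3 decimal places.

N=3 nodes, M=3 members, R=3 reactions → 2N=6, M+R=6
member 0 (0-1): L=6.0227, (cx,cy)=(0.5881,0.8088)
member 1 (0-2): L=8.2000, (cx,cy)=(1.0000,0.0000)
member 2 (1-2): L=6.7397, (cx,cy)=(0.6911,-0.7227)
solve A·x = −loads:
  F[0-1] = -510.4950 N (compression)
  F[0-2] = +2526.1185 N (tension)
  F[1-2] = -3655.0644 N (compression)
  Rx@0 = -2225.8900 N
  Ry@0 = +412.8777 N
  Ry@2 = +2641.6323 N

-510.495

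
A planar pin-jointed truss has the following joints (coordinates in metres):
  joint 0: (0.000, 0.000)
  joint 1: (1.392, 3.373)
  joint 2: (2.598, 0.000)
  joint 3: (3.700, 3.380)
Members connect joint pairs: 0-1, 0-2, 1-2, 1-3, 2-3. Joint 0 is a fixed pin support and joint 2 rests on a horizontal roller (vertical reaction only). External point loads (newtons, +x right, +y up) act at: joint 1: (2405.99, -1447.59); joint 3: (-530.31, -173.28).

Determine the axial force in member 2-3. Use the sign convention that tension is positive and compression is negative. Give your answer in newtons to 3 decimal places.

N=4 nodes, M=5 members, R=3 reactions → 2N=8, M+R=8
member 0 (0-1): L=3.6489, (cx,cy)=(0.3815,0.9244)
member 1 (0-2): L=2.5980, (cx,cy)=(1.0000,0.0000)
member 2 (1-2): L=3.5821, (cx,cy)=(0.3367,-0.9416)
member 3 (1-3): L=2.3080, (cx,cy)=(1.0000,0.0030)
member 4 (2-3): L=3.5551, (cx,cy)=(0.3100,0.9507)
solve A·x = −loads:
  F[0-1] = +1985.4487 N (tension)
  F[0-2] = +1118.2706 N (tension)
  F[1-2] = -3487.9518 N (compression)
  F[1-3] = -474.2857 N (compression)
  F[2-3] = -180.7442 N (compression)
  Rx@0 = -1875.6800 N
  Ry@0 = -1835.3031 N
  Ry@2 = +3456.1731 N

-180.744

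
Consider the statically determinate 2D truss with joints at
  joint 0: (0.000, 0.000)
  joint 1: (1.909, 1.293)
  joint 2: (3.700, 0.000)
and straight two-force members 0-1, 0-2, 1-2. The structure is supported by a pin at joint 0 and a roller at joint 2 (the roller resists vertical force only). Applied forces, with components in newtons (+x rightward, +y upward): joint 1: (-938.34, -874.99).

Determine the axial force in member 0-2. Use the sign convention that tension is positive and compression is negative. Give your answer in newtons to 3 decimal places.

N=3 nodes, M=3 members, R=3 reactions → 2N=6, M+R=6
member 0 (0-1): L=2.3057, (cx,cy)=(0.8280,0.5608)
member 1 (0-2): L=3.7000, (cx,cy)=(1.0000,0.0000)
member 2 (1-2): L=2.2090, (cx,cy)=(0.8108,-0.5853)
solve A·x = −loads:
  F[0-1] = -1339.9908 N (compression)
  F[0-2] = +171.1157 N (tension)
  F[1-2] = -211.0489 N (compression)
  Rx@0 = +938.3400 N
  Ry@0 = +751.4542 N
  Ry@2 = +123.5358 N

171.116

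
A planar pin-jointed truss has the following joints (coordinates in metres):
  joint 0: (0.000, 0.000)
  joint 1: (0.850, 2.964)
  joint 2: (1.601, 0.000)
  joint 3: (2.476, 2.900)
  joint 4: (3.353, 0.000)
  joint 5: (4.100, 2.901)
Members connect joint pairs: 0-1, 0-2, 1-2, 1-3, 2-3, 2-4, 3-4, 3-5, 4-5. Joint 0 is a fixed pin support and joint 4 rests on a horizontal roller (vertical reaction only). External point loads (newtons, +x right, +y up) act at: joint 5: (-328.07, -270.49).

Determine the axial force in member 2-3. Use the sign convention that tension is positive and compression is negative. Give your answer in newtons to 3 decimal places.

N=6 nodes, M=9 members, R=3 reactions → 2N=12, M+R=12
member 0 (0-1): L=3.0835, (cx,cy)=(0.2757,0.9613)
member 1 (0-2): L=1.6010, (cx,cy)=(1.0000,0.0000)
member 2 (1-2): L=3.0577, (cx,cy)=(0.2456,-0.9694)
member 3 (1-3): L=1.6273, (cx,cy)=(0.9992,-0.0393)
member 4 (2-3): L=3.0291, (cx,cy)=(0.2889,0.9574)
member 5 (2-4): L=1.7520, (cx,cy)=(1.0000,0.0000)
member 6 (3-4): L=3.0297, (cx,cy)=(0.2895,-0.9572)
member 7 (3-5): L=1.6240, (cx,cy)=(1.0000,0.0006)
member 8 (4-5): L=2.9956, (cx,cy)=(0.2494,0.9684)
solve A·x = −loads:
  F[0-1] = -232.5955 N (compression)
  F[0-2] = -263.9520 N (compression)
  F[1-2] = +235.6017 N (tension)
  F[1-3] = -122.0792 N (compression)
  F[2-3] = -238.5541 N (compression)
  F[2-4] = -137.1761 N (compression)
  F[3-4] = +233.4173 N (tension)
  F[3-5] = -258.4606 N (compression)
  F[4-5] = -279.1492 N (compression)
  Rx@0 = +328.0700 N
  Ry@0 = +223.5834 N
  Ry@4 = +46.9066 N

-238.554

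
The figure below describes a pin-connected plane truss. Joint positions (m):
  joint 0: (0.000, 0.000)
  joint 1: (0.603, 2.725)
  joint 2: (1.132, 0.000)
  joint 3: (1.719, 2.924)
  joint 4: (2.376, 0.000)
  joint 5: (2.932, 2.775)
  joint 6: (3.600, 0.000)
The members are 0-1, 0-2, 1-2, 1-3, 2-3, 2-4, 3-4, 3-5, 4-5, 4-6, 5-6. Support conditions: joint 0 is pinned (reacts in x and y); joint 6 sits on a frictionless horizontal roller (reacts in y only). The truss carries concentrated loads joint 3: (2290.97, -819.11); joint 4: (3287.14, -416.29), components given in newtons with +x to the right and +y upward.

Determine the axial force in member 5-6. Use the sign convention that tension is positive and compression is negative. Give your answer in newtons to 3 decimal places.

-2598.828

N=7 nodes, M=11 members, R=3 reactions → 2N=14, M+R=14
member 0 (0-1): L=2.7909, (cx,cy)=(0.2161,0.9764)
member 1 (0-2): L=1.1320, (cx,cy)=(1.0000,0.0000)
member 2 (1-2): L=2.7759, (cx,cy)=(0.1906,-0.9817)
member 3 (1-3): L=1.1336, (cx,cy)=(0.9845,0.1755)
member 4 (2-3): L=2.9823, (cx,cy)=(0.1968,0.9804)
member 5 (2-4): L=1.2440, (cx,cy)=(1.0000,0.0000)
member 6 (3-4): L=2.9969, (cx,cy)=(0.2192,-0.9757)
member 7 (3-5): L=1.2221, (cx,cy)=(0.9925,-0.1219)
member 8 (4-5): L=2.8302, (cx,cy)=(0.1965,0.9805)
member 9 (4-6): L=1.2240, (cx,cy)=(1.0000,0.0000)
member 10 (5-6): L=2.8543, (cx,cy)=(0.2340,-0.9722)
solve A·x = −loads:
  F[0-1] = +1322.4896 N (tension)
  F[0-2] = +5292.3758 N (tension)
  F[1-2] = -1221.1845 N (compression)
  F[1-3] = +526.6342 N (tension)
  F[2-3] = +1222.7227 N (tension)
  F[2-4] = +4818.9909 N (tension)
  F[3-4] = -2026.0413 N (compression)
  F[3-5] = -1095.8645 N (compression)
  F[4-5] = +2440.6067 N (tension)
  F[4-6] = +608.2178 N (tension)
  F[5-6] = -2598.8276 N (compression)
  Rx@0 = -5578.1100 N
  Ry@0 = -1291.2532 N
  Ry@6 = +2526.6532 N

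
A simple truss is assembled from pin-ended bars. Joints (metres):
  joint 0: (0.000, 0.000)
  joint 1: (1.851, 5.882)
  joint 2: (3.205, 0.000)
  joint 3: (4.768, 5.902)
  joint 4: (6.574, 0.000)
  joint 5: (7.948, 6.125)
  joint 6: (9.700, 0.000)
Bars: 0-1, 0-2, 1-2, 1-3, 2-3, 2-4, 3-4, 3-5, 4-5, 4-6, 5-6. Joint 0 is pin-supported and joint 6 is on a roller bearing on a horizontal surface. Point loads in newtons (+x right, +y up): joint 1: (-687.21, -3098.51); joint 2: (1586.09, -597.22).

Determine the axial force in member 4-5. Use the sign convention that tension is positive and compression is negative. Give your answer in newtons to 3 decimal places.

N=7 nodes, M=11 members, R=3 reactions → 2N=14, M+R=14
member 0 (0-1): L=6.1664, (cx,cy)=(0.3002,0.9539)
member 1 (0-2): L=3.2050, (cx,cy)=(1.0000,0.0000)
member 2 (1-2): L=6.0358, (cx,cy)=(0.2243,-0.9745)
member 3 (1-3): L=2.9171, (cx,cy)=(1.0000,0.0069)
member 4 (2-3): L=6.1055, (cx,cy)=(0.2560,0.9667)
member 5 (2-4): L=3.3690, (cx,cy)=(1.0000,0.0000)
member 6 (3-4): L=6.1721, (cx,cy)=(0.2926,-0.9562)
member 7 (3-5): L=3.1878, (cx,cy)=(0.9976,0.0700)
member 8 (4-5): L=6.2772, (cx,cy)=(0.2189,0.9758)
member 9 (4-6): L=3.1260, (cx,cy)=(1.0000,0.0000)
member 10 (5-6): L=6.3706, (cx,cy)=(0.2750,-0.9614)
solve A·x = −loads:
  F[0-1] = -3484.5416 N (compression)
  F[0-2] = +1944.8578 N (tension)
  F[1-2] = +228.3458 N (tension)
  F[1-3] = -410.0016 N (compression)
  F[2-3] = +387.6103 N (tension)
  F[2-4] = +310.7634 N (tension)
  F[3-4] = -403.0451 N (compression)
  F[3-5] = -193.3038 N (compression)
  F[4-5] = +394.9834 N (tension)
  F[4-6] = +106.3737 N (tension)
  F[5-6] = -386.7973 N (compression)
  Rx@0 = -898.8800 N
  Ry@0 = +3323.8472 N
  Ry@6 = +371.8828 N

394.983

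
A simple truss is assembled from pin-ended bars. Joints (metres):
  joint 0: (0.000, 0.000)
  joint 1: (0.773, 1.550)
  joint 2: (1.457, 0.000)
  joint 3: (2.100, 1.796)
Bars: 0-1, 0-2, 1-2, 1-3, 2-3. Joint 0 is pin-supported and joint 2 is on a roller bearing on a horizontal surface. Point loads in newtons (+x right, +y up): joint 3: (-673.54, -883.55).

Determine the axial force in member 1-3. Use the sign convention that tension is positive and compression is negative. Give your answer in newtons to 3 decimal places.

-389.126

N=4 nodes, M=5 members, R=3 reactions → 2N=8, M+R=8
member 0 (0-1): L=1.7321, (cx,cy)=(0.4463,0.8949)
member 1 (0-2): L=1.4570, (cx,cy)=(1.0000,0.0000)
member 2 (1-2): L=1.6942, (cx,cy)=(0.4037,-0.9149)
member 3 (1-3): L=1.3496, (cx,cy)=(0.9832,0.1823)
member 4 (2-3): L=1.9076, (cx,cy)=(0.3371,0.9415)
solve A·x = −loads:
  F[0-1] = -492.0458 N (compression)
  F[0-2] = -453.9451 N (compression)
  F[1-2] = +403.7672 N (tension)
  F[1-3] = -389.1256 N (compression)
  F[2-3] = -863.1320 N (compression)
  Rx@0 = +673.5400 N
  Ry@0 = +440.3261 N
  Ry@2 = +443.2239 N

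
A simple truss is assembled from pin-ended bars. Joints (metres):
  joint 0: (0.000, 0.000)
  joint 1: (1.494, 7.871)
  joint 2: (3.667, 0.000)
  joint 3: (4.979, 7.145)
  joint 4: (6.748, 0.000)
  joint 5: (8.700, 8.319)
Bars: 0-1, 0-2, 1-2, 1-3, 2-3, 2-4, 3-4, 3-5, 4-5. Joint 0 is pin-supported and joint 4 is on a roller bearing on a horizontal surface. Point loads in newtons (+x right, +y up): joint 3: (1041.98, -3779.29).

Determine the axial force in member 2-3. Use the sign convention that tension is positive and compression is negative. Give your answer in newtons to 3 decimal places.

126.198

N=6 nodes, M=9 members, R=3 reactions → 2N=12, M+R=12
member 0 (0-1): L=8.0115, (cx,cy)=(0.1865,0.9825)
member 1 (0-2): L=3.6670, (cx,cy)=(1.0000,0.0000)
member 2 (1-2): L=8.1654, (cx,cy)=(0.2661,-0.9639)
member 3 (1-3): L=3.5598, (cx,cy)=(0.9790,-0.2039)
member 4 (2-3): L=7.2645, (cx,cy)=(0.1806,0.9836)
member 5 (2-4): L=3.0810, (cx,cy)=(1.0000,0.0000)
member 6 (3-4): L=7.3607, (cx,cy)=(0.2403,-0.9707)
member 7 (3-5): L=3.9018, (cx,cy)=(0.9537,0.3009)
member 8 (4-5): L=8.5449, (cx,cy)=(0.2284,0.9736)
solve A·x = −loads:
  F[0-1] = +114.5438 N (tension)
  F[0-2] = +1020.6197 N (tension)
  F[1-2] = -128.7664 N (compression)
  F[1-3] = +56.8220 N (tension)
  F[2-3] = +126.1982 N (tension)
  F[2-4] = +963.5602 N (tension)
  F[3-4] = -4009.3324 N (compression)
  F[3-5] = -0.0000 N (compression)
  F[4-5] = +0.0000 N (tension)
  Rx@0 = -1041.9800 N
  Ry@0 = -112.5345 N
  Ry@4 = +3891.8245 N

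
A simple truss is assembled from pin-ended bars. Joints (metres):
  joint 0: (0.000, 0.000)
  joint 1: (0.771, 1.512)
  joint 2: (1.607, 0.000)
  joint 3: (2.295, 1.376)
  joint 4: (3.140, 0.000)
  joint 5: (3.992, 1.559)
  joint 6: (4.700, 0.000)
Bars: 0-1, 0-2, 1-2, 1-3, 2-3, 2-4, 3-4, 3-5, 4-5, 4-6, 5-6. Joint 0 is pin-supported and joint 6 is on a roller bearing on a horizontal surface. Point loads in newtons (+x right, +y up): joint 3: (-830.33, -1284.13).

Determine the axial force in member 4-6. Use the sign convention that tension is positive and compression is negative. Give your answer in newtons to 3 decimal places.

N=7 nodes, M=11 members, R=3 reactions → 2N=14, M+R=14
member 0 (0-1): L=1.6972, (cx,cy)=(0.4543,0.8909)
member 1 (0-2): L=1.6070, (cx,cy)=(1.0000,0.0000)
member 2 (1-2): L=1.7277, (cx,cy)=(0.4839,-0.8751)
member 3 (1-3): L=1.5301, (cx,cy)=(0.9960,-0.0889)
member 4 (2-3): L=1.5384, (cx,cy)=(0.4472,0.8944)
member 5 (2-4): L=1.5330, (cx,cy)=(1.0000,0.0000)
member 6 (3-4): L=1.6147, (cx,cy)=(0.5233,-0.8521)
member 7 (3-5): L=1.7068, (cx,cy)=(0.9942,0.1072)
member 8 (4-5): L=1.7766, (cx,cy)=(0.4796,0.8775)
member 9 (4-6): L=1.5600, (cx,cy)=(1.0000,0.0000)
member 10 (5-6): L=1.7122, (cx,cy)=(0.4135,-0.9105)
solve A·x = −loads:
  F[0-1] = -1010.4621 N (compression)
  F[0-2] = -371.3074 N (compression)
  F[1-2] = +1131.2433 N (tension)
  F[1-3] = -1010.3998 N (compression)
  F[2-3] = -1106.8474 N (compression)
  F[2-4] = +671.0677 N (tension)
  F[3-4] = -502.2260 N (compression)
  F[3-5] = -410.6185 N (compression)
  F[4-5] = +487.7110 N (tension)
  F[4-6] = +174.3640 N (tension)
  F[5-6] = -421.6836 N (compression)
  Rx@0 = +830.3300 N
  Ry@0 = +900.1844 N
  Ry@6 = +383.9456 N

174.364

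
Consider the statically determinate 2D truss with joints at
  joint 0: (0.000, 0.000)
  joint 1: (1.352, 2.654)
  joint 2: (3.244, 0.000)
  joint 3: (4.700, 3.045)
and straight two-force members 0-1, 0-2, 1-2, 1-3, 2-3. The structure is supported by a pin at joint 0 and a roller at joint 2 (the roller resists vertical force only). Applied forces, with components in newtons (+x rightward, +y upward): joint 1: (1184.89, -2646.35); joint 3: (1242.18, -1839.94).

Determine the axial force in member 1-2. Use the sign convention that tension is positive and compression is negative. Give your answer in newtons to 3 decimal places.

N=4 nodes, M=5 members, R=3 reactions → 2N=8, M+R=8
member 0 (0-1): L=2.9785, (cx,cy)=(0.4539,0.8910)
member 1 (0-2): L=3.2440, (cx,cy)=(1.0000,0.0000)
member 2 (1-2): L=3.2594, (cx,cy)=(0.5805,-0.8143)
member 3 (1-3): L=3.3708, (cx,cy)=(0.9932,0.1160)
member 4 (2-3): L=3.3752, (cx,cy)=(0.4314,0.9022)
solve A·x = −loads:
  F[0-1] = +1591.1147 N (tension)
  F[0-2] = +1704.8380 N (tension)
  F[1-2] = -4668.7472 N (compression)
  F[1-3] = +2262.7467 N (tension)
  F[2-3] = -2330.3980 N (compression)
  Rx@0 = -2427.0700 N
  Ry@0 = -1417.7542 N
  Ry@2 = +5904.0442 N

-4668.747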